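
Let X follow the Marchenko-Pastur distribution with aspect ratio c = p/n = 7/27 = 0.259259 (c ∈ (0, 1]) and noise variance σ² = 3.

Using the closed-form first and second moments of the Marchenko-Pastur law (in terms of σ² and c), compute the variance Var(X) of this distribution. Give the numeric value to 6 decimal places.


Recall the MP moments m_1 = E[X] = σ² and m_2 = E[X²] = σ⁴ (1 + c).
m_1 = E[X] = σ² = 3, so m_1² = 9.
m_2 = E[X²] = σ⁴ (1 + c) = 9 · (1 + 0.259259) = 9 · 1.259259 = 11.333333.
(Note m_2 − m_1² simplifies to c · σ⁴ = 0.259259 · 9.)

Var(X) = m_2 − m_1² = 11.333333 − 9 = 2.333333.


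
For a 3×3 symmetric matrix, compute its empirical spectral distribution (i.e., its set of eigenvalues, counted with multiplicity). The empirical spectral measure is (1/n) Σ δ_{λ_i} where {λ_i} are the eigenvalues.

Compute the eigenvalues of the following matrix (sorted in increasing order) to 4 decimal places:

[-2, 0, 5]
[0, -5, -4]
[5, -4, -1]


Since M is real symmetric, all three eigenvalues are real; they are the roots of det(λI − M) = λ³ − (tr M) λ² + s λ − det M, where s is the sum of the principal 2×2 minors.
tr M = -2 + (-5) + (-1) = -8.
s = ((-2)·(-5) − 0²) + ((-2)·(-1) − 5²) + ((-5)·(-1) − (-4)²) = 10 + (-23) + (-11) = -24.
det M (expand along row 1) = (-2)·(-11) − 0·20 + 5·25 = 147.
Characteristic polynomial: λ³ + 8λ² − 24λ − 147 = 0.
Substitute λ = y + (tr M)/3 = y − 2.666667 to remove the quadratic term: y³ + p·y + q = 0 with p = s − (tr M)²/3 = -45.333333 and q = −2(tr M)³/27 + (tr M)·s/3 − det M = -45.074074.
Three real roots ⇒ use the trigonometric (Viète) form: r = 2√(−p/3) = 7.774603, φ = arccos(3q/(p·r)) = arccos(0.383665) = 1.177035 rad.
y_k = r·cos(φ/3 − 2πk/3) for k = 0, 1, 2 gives y = 7.183850, -1.017520, -6.166330.
λ_k = y_k − 2.666667 gives λ = 4.5172, -3.6842, -8.8330 (check: the sum is -8.0000 = tr M).

Eigenvalues sorted in increasing order: [-8.8330, -3.6842, 4.5172].


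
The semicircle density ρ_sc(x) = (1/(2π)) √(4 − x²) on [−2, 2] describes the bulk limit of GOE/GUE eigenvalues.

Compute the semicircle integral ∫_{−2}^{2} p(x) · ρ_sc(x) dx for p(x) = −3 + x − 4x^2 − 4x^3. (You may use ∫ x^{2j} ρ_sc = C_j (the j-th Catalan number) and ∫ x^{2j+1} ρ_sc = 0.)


Write p(x) = Σ a_i x^i, split into monomials and integrate each against ρ_sc separately.
Using ∫ x^{2j} ρ_sc = C_j = (1/(j+1)) C(2j, j) (Catalan numbers) and ∫ x^{2j+1} ρ_sc = 0 (odd monomials vanish by symmetry):
  i = 0 (even): a_0 · C_{0} = -3 · 1 = -3
  i = 1 (odd): ∫ x^1 ρ_sc = 0 (vanishes)
  i = 2 (even): a_2 · C_{1} = -4 · 1 = -4
  i = 3 (odd): ∫ x^3 ρ_sc = 0 (vanishes)

Summing the contributions: ∫_{−2}^{2} p(x) ρ_sc(x) dx = (-3) + (-4) = -7.


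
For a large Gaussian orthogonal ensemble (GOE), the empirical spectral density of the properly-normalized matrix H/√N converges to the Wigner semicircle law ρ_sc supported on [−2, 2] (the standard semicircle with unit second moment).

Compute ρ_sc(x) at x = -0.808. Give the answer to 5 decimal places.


ρ_sc(x) = (1/(2π)) √(4 − x²). With x = -0.808:
  4 − x² = 4 − (-0.808)² = 4 − 0.652864 = 3.347136.
  √(4 − x²) = 1.829518.
  1/(2π) = 0.159155.
  ρ_sc(-0.808) = 0.159155 · 1.829518 = 0.291177.

Rounded to 5 decimal places: ρ_sc(-0.808) ≈ 0.29118.


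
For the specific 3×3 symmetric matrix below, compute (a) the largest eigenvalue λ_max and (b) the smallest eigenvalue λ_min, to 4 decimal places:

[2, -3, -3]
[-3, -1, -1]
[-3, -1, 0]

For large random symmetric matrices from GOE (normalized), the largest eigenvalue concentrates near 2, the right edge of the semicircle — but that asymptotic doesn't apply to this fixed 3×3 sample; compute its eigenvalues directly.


Since M is real symmetric, all three eigenvalues are real; they are the roots of det(λI − M) = λ³ − (tr M) λ² + s λ − det M, where s is the sum of the principal 2×2 minors.
tr M = 2 + (-1) + 0 = 1.
s = (2·(-1) − (-3)²) + (2·0 − (-3)²) + ((-1)·0 − (-1)²) = -11 + (-9) + (-1) = -21.
det M (expand along row 1) = 2·(-1) − (-3)·(-3) + (-3)·0 = -11.
Characteristic polynomial: λ³ − λ² − 21λ + 11 = 0.
Substitute λ = y + (tr M)/3 = y + 0.333333 to remove the quadratic term: y³ + p·y + q = 0 with p = s − (tr M)²/3 = -21.333333 and q = −2(tr M)³/27 + (tr M)·s/3 − det M = 3.925926.
Three real roots ⇒ use the trigonometric (Viète) form: r = 2√(−p/3) = 5.333333, φ = arccos(3q/(p·r)) = arccos(-0.103516) = 1.674498 rad.
y_k = r·cos(φ/3 − 2πk/3) for k = 0, 1, 2 gives y = 4.523882, 0.184321, -4.708204.
λ_k = y_k + 0.333333 gives λ = 4.8572, 0.5177, -4.3749 (check: the sum is 1.0000 = tr M).

Hence λ_max = 4.8572 and λ_min = -4.3749.


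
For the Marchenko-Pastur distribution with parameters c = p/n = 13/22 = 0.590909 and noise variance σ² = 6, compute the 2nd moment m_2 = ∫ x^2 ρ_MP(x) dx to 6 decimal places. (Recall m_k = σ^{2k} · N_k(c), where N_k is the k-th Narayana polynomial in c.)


E[X²] = σ⁴ (1 + c) (second MP moment). With σ² = 6 (so σ⁴ = 36) and c = 13/22 = 0.590909: E[X²] = 36 · (1 + 0.590909) = 36 · 1.590909.

So E[X^2] = 57.272727.


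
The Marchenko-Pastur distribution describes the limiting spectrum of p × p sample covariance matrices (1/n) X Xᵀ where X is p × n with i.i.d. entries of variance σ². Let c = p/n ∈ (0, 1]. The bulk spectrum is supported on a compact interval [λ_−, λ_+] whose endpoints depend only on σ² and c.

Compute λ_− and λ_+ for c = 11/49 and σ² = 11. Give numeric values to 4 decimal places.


c = 11/49 = 0.224490; √c = 0.473804.
λ_− = σ² (1 − √c)² = 11 · (1 − 0.473804)² = 11 · (0.526196)² = 3.045710.
λ_+ = σ² (1 + √c)² = 11 · (1 + 0.473804)² = 11 · (1.473804)² = 23.893066.

Rounded to 4 decimal places: λ_− ≈ 3.0457, λ_+ ≈ 23.8931.


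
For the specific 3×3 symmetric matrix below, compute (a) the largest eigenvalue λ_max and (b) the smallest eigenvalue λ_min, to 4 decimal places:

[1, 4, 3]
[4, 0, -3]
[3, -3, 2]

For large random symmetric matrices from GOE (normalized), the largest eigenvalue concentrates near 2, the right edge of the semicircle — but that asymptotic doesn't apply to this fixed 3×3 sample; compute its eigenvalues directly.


Since M is real symmetric, all three eigenvalues are real; they are the roots of det(λI − M) = λ³ − (tr M) λ² + s λ − det M, where s is the sum of the principal 2×2 minors.
tr M = 1 + 0 + 2 = 3.
s = (1·0 − 4²) + (1·2 − 3²) + (0·2 − (-3)²) = -16 + (-7) + (-9) = -32.
det M (expand along row 1) = 1·(-9) − 4·17 + 3·(-12) = -113.
Characteristic polynomial: λ³ − 3λ² − 32λ + 113 = 0.
Substitute λ = y + (tr M)/3 = y + 1.000000 to remove the quadratic term: y³ + p·y + q = 0 with p = s − (tr M)²/3 = -35.000000 and q = −2(tr M)³/27 + (tr M)·s/3 − det M = 79.000000.
Three real roots ⇒ use the trigonometric (Viète) form: r = 2√(−p/3) = 6.831301, φ = arccos(3q/(p·r)) = arccos(-0.991236) = 3.009100 rad.
y_k = r·cos(φ/3 − 2πk/3) for k = 0, 1, 2 gives y = 3.673514, 3.151125, -6.824639.
λ_k = y_k + 1.000000 gives λ = 4.6735, 4.1511, -5.8246 (check: the sum is 3.0000 = tr M).

Hence λ_max = 4.6735 and λ_min = -5.8246.


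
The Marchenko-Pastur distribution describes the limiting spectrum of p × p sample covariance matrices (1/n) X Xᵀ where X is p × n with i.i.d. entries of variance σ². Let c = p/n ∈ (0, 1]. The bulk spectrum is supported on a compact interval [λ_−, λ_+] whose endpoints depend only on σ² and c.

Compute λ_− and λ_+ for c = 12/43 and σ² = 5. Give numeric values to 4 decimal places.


c = 12/43 = 0.279070; √c = 0.528271.
λ_− = σ² (1 − √c)² = 5 · (1 − 0.528271)² = 5 · (0.471729)² = 1.112643.
λ_+ = σ² (1 + √c)² = 5 · (1 + 0.528271)² = 5 · (1.528271)² = 11.678054.

Rounded to 4 decimal places: λ_− ≈ 1.1126, λ_+ ≈ 11.6781.


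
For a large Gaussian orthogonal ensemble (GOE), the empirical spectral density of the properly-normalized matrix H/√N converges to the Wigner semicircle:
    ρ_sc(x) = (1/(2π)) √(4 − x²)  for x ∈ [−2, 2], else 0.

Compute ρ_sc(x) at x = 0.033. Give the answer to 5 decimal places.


ρ_sc(x) = (1/(2π)) √(4 − x²). With x = 0.033:
  4 − x² = 4 − (0.033)² = 4 − 0.001089 = 3.998911.
  √(4 − x²) = 1.999728.
  1/(2π) = 0.159155.
  ρ_sc(0.033) = 0.159155 · 1.999728 = 0.318267.

Rounded to 5 decimal places: ρ_sc(0.033) ≈ 0.31827.


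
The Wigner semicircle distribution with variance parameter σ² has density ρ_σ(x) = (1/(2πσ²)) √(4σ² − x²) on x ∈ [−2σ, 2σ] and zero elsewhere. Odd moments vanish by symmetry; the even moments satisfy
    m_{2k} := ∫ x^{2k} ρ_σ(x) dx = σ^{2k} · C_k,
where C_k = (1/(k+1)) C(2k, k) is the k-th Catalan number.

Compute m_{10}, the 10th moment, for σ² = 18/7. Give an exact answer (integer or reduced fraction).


By the scaled semicircle moment identity, m_{2k} = σ^{2k} · C_k with k = 5.
C_5 = (1/(k+1)) · C(2k, k) = (1/6) · C(10, 5) = (1/6) · 252 = 42.
σ^{2k} = (σ²)^k = (18/7)^5 = 1889568/16807.

Therefore m_{10} = σ^{10} · C_5 = (1889568/16807) · 42 = 11337408/2401.


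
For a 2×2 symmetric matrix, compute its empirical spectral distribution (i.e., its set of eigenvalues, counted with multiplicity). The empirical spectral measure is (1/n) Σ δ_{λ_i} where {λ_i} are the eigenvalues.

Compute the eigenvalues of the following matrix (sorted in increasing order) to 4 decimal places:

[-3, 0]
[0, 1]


Since M is real symmetric, both eigenvalues are real; they are the roots of det(λI − M) = λ² − (tr M) λ + det M.
tr M = -3 + 1 = -2.
det M = (-3)·1 − 0² = -3 − 0 = -3.
Characteristic polynomial: λ² + 2λ − 3 = 0.
Discriminant Δ = (tr M)² − 4·det M = 4 − (-12) = 16; √Δ = 4.000000.
λ = (tr M ± √Δ)/2 = (-2 ± 4.000000)/2, giving (tr M − √Δ)/2 = -3.0000 and (tr M + √Δ)/2 = 1.0000.

Eigenvalues sorted in increasing order: [-3.0000, 1.0000].


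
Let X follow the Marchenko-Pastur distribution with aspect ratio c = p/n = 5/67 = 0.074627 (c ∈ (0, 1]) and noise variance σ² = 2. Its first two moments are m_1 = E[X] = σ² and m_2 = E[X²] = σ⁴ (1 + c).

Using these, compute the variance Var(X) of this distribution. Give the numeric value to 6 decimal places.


m_1 = E[X] = σ² = 2, so m_1² = 4.
m_2 = E[X²] = σ⁴ (1 + c) = 4 · (1 + 0.074627) = 4 · 1.074627 = 4.298507.
(Note m_2 − m_1² simplifies to c · σ⁴ = 0.074627 · 4.)

Var(X) = m_2 − m_1² = 4.298507 − 4 = 0.298507.


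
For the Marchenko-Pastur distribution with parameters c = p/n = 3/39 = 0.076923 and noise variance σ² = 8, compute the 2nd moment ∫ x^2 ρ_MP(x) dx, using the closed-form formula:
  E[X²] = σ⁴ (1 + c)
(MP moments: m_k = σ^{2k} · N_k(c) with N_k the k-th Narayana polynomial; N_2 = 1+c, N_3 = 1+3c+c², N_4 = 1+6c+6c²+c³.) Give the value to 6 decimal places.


E[X²] = σ⁴ (1 + c) (second MP moment). With σ² = 8 (so σ⁴ = 64) and c = 3/39 = 0.076923: E[X²] = 64 · (1 + 0.076923) = 64 · 1.076923.

So E[X^2] = 68.923077.


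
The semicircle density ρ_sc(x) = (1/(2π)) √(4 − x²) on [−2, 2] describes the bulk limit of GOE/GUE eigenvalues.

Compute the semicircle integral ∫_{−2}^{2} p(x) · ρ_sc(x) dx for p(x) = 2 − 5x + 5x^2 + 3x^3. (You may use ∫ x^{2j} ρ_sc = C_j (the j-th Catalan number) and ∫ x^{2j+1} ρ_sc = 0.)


Write p(x) = Σ a_i x^i, split into monomials and integrate each against ρ_sc separately.
Using ∫ x^{2j} ρ_sc = C_j = (1/(j+1)) C(2j, j) (Catalan numbers) and ∫ x^{2j+1} ρ_sc = 0 (odd monomials vanish by symmetry):
  i = 0 (even): a_0 · C_{0} = 2 · 1 = 2
  i = 1 (odd): ∫ x^1 ρ_sc = 0 (vanishes)
  i = 2 (even): a_2 · C_{1} = 5 · 1 = 5
  i = 3 (odd): ∫ x^3 ρ_sc = 0 (vanishes)

Summing the contributions: ∫_{−2}^{2} p(x) ρ_sc(x) dx = 2 + 5 = 7.


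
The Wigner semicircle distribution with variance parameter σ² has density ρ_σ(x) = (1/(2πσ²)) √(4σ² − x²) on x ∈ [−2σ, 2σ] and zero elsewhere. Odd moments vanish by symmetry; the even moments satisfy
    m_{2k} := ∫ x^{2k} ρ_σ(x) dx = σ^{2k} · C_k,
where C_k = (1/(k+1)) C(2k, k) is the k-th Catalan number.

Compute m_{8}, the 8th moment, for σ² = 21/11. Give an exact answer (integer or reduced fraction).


By the scaled semicircle moment identity, m_{2k} = σ^{2k} · C_k with k = 4.
C_4 = (1/(k+1)) · C(2k, k) = (1/5) · C(8, 4) = (1/5) · 70 = 14.
σ^{2k} = (σ²)^k = (21/11)^4 = 194481/14641.

Therefore m_{8} = σ^{8} · C_4 = (194481/14641) · 14 = 2722734/14641.


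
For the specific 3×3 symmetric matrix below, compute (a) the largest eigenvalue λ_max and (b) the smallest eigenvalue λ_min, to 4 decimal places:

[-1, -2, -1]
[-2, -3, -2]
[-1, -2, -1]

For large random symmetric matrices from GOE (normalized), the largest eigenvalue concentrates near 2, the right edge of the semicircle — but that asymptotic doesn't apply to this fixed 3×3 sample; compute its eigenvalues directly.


Since M is real symmetric, all three eigenvalues are real; they are the roots of det(λI − M) = λ³ − (tr M) λ² + s λ − det M, where s is the sum of the principal 2×2 minors.
tr M = -1 + (-3) + (-1) = -5.
s = ((-1)·(-3) − (-2)²) + ((-1)·(-1) − (-1)²) + ((-3)·(-1) − (-2)²) = -1 + 0 + (-1) = -2.
det M (expand along row 1) = (-1)·(-1) − (-2)·0 + (-1)·1 = 0.
Characteristic polynomial: λ³ + 5λ² − 2λ = 0.
Substitute λ = y + (tr M)/3 = y − 1.666667 to remove the quadratic term: y³ + p·y + q = 0 with p = s − (tr M)²/3 = -10.333333 and q = −2(tr M)³/27 + (tr M)·s/3 − det M = 12.592593.
Three real roots ⇒ use the trigonometric (Viète) form: r = 2√(−p/3) = 3.711843, φ = arccos(3q/(p·r)) = arccos(-0.984932) = 2.967778 rad.
y_k = r·cos(φ/3 − 2πk/3) for k = 0, 1, 2 gives y = 2.038948, 1.666667, -3.705615.
λ_k = y_k − 1.666667 gives λ = 0.3723, 0.0000, -5.3723 (check: the sum is -5.0000 = tr M).

Hence λ_max = 0.3723 and λ_min = -5.3723.


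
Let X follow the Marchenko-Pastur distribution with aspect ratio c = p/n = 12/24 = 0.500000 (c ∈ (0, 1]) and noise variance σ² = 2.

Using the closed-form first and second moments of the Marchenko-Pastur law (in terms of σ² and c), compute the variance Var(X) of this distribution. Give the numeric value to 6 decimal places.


Recall the MP moments m_1 = E[X] = σ² and m_2 = E[X²] = σ⁴ (1 + c).
m_1 = E[X] = σ² = 2, so m_1² = 4.
m_2 = E[X²] = σ⁴ (1 + c) = 4 · (1 + 0.500000) = 4 · 1.500000 = 6.000000.
(Note m_2 − m_1² simplifies to c · σ⁴ = 0.500000 · 4.)

Var(X) = m_2 − m_1² = 6.000000 − 4 = 2.000000.


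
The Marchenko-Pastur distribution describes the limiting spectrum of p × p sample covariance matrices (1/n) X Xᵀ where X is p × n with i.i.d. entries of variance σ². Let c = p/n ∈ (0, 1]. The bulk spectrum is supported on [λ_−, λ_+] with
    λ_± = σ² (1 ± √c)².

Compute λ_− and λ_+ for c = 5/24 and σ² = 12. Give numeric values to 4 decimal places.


c = 5/24 = 0.208333; √c = 0.456435.
λ_− = σ² (1 − √c)² = 12 · (1 − 0.456435)² = 12 · (0.543565)² = 3.545549.
λ_+ = σ² (1 + √c)² = 12 · (1 + 0.456435)² = 12 · (1.456435)² = 25.454451.

Rounded to 4 decimal places: λ_− ≈ 3.5455, λ_+ ≈ 25.4545.


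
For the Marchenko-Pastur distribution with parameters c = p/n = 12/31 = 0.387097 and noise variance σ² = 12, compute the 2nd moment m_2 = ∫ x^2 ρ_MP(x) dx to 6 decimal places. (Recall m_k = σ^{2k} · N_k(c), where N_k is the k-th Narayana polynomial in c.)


E[X²] = σ⁴ (1 + c) (second MP moment). With σ² = 12 (so σ⁴ = 144) and c = 12/31 = 0.387097: E[X²] = 144 · (1 + 0.387097) = 144 · 1.387097.

So E[X^2] = 199.741935.


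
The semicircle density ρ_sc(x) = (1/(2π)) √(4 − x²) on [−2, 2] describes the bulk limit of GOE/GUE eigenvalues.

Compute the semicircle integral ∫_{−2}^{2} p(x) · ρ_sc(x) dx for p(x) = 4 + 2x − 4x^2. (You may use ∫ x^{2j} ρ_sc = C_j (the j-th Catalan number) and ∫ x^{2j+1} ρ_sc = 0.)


Write p(x) = Σ a_i x^i, split into monomials and integrate each against ρ_sc separately.
Using ∫ x^{2j} ρ_sc = C_j = (1/(j+1)) C(2j, j) (Catalan numbers) and ∫ x^{2j+1} ρ_sc = 0 (odd monomials vanish by symmetry):
  i = 0 (even): a_0 · C_{0} = 4 · 1 = 4
  i = 1 (odd): ∫ x^1 ρ_sc = 0 (vanishes)
  i = 2 (even): a_2 · C_{1} = -4 · 1 = -4

Summing the contributions: ∫_{−2}^{2} p(x) ρ_sc(x) dx = 4 + (-4) = 0.


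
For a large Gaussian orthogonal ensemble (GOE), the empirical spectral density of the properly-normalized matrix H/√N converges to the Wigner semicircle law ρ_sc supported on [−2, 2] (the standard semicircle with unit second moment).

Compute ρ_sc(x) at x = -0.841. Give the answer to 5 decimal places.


ρ_sc(x) = (1/(2π)) √(4 − x²). With x = -0.841:
  4 − x² = 4 − (-0.841)² = 4 − 0.707281 = 3.292719.
  √(4 − x²) = 1.814585.
  1/(2π) = 0.159155.
  ρ_sc(-0.841) = 0.159155 · 1.814585 = 0.288800.

Rounded to 5 decimal places: ρ_sc(-0.841) ≈ 0.28880.


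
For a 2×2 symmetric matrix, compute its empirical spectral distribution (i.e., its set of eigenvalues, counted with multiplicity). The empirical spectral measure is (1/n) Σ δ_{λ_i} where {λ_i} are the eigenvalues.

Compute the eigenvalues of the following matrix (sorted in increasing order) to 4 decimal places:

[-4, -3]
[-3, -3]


Since M is real symmetric, both eigenvalues are real; they are the roots of det(λI − M) = λ² − (tr M) λ + det M.
tr M = -4 + (-3) = -7.
det M = (-4)·(-3) − (-3)² = 12 − 9 = 3.
Characteristic polynomial: λ² + 7λ + 3 = 0.
Discriminant Δ = (tr M)² − 4·det M = 49 − 12 = 37; √Δ = 6.082763.
λ = (tr M ± √Δ)/2 = (-7 ± 6.082763)/2, giving (tr M − √Δ)/2 = -6.5414 and (tr M + √Δ)/2 = -0.4586.

Eigenvalues sorted in increasing order: [-6.5414, -0.4586].


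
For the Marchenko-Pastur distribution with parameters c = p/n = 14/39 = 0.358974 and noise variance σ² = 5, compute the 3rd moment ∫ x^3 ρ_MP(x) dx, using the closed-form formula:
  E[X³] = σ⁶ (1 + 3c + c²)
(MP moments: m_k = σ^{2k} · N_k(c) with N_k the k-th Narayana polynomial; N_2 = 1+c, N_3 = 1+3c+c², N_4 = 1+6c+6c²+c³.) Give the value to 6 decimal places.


E[X³] = σ⁶ (1 + 3c + c²) (third MP moment). With σ² = 5 (so σ⁶ = 125) and c = 14/39 = 0.358974: E[X³] = 125 · (1 + 3·0.358974 + (0.358974)²) = 125 · 2.205786.

So E[X^3] = 275.723208.


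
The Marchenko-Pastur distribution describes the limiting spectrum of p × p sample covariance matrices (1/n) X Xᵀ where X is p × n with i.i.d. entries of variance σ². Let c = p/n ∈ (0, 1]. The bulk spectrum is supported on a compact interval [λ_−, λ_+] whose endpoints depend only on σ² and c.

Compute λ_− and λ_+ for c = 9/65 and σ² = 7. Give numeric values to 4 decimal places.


c = 9/65 = 0.138462; √c = 0.372104.
λ_− = σ² (1 − √c)² = 7 · (1 − 0.372104)² = 7 · (0.627896)² = 2.759772.
λ_+ = σ² (1 + √c)² = 7 · (1 + 0.372104)² = 7 · (1.372104)² = 13.178690.

Rounded to 4 decimal places: λ_− ≈ 2.7598, λ_+ ≈ 13.1787.


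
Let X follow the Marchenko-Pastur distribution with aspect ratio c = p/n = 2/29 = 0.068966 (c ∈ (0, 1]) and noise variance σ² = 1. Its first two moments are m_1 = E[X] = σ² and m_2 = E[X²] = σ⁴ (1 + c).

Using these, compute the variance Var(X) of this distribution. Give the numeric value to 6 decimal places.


m_1 = E[X] = σ² = 1, so m_1² = 1.
m_2 = E[X²] = σ⁴ (1 + c) = 1 · (1 + 0.068966) = 1 · 1.068966 = 1.068966.
(Note m_2 − m_1² simplifies to c · σ⁴ = 0.068966 · 1.)

Var(X) = m_2 − m_1² = 1.068966 − 1 = 0.068966.


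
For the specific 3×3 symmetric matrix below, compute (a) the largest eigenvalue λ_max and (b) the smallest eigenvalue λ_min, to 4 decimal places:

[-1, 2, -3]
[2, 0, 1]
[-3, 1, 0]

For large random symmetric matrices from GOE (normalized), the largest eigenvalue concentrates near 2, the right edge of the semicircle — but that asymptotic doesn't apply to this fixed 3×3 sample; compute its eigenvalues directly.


Since M is real symmetric, all three eigenvalues are real; they are the roots of det(λI − M) = λ³ − (tr M) λ² + s λ − det M, where s is the sum of the principal 2×2 minors.
tr M = -1 + 0 + 0 = -1.
s = ((-1)·0 − 2²) + ((-1)·0 − (-3)²) + (0·0 − 1²) = -4 + (-9) + (-1) = -14.
det M (expand along row 1) = (-1)·(-1) − 2·3 + (-3)·2 = -11.
Characteristic polynomial: λ³ + λ² − 14λ + 11 = 0.
Substitute λ = y + (tr M)/3 = y − 0.333333 to remove the quadratic term: y³ + p·y + q = 0 with p = s − (tr M)²/3 = -14.333333 and q = −2(tr M)³/27 + (tr M)·s/3 − det M = 15.740741.
Three real roots ⇒ use the trigonometric (Viète) form: r = 2√(−p/3) = 4.371626, φ = arccos(3q/(p·r)) = arccos(-0.753627) = 2.424359 rad.
y_k = r·cos(φ/3 − 2πk/3) for k = 0, 1, 2 gives y = 3.020178, 1.227104, -4.247282.
λ_k = y_k − 0.333333 gives λ = 2.6868, 0.8938, -4.5806 (check: the sum is -1.0000 = tr M).

Hence λ_max = 2.6868 and λ_min = -4.5806.


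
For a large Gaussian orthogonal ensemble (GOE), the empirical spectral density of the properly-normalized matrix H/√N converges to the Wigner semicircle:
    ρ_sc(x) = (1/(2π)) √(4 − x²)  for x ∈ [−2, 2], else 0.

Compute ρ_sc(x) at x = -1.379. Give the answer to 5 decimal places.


ρ_sc(x) = (1/(2π)) √(4 − x²). With x = -1.379:
  4 − x² = 4 − (-1.379)² = 4 − 1.901641 = 2.098359.
  √(4 − x²) = 1.448571.
  1/(2π) = 0.159155.
  ρ_sc(-1.379) = 0.159155 · 1.448571 = 0.230547.

Rounded to 5 decimal places: ρ_sc(-1.379) ≈ 0.23055.


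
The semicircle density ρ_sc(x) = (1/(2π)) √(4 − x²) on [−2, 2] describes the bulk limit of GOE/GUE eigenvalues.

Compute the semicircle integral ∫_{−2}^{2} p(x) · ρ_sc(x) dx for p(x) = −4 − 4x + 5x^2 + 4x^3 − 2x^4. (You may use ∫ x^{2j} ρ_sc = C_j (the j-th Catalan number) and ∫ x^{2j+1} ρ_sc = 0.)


Write p(x) = Σ a_i x^i, split into monomials and integrate each against ρ_sc separately.
Using ∫ x^{2j} ρ_sc = C_j = (1/(j+1)) C(2j, j) (Catalan numbers) and ∫ x^{2j+1} ρ_sc = 0 (odd monomials vanish by symmetry):
  i = 0 (even): a_0 · C_{0} = -4 · 1 = -4
  i = 1 (odd): ∫ x^1 ρ_sc = 0 (vanishes)
  i = 2 (even): a_2 · C_{1} = 5 · 1 = 5
  i = 3 (odd): ∫ x^3 ρ_sc = 0 (vanishes)
  i = 4 (even): a_4 · C_{2} = -2 · 2 = -4

Summing the contributions: ∫_{−2}^{2} p(x) ρ_sc(x) dx = (-4) + 5 + (-4) = -3.


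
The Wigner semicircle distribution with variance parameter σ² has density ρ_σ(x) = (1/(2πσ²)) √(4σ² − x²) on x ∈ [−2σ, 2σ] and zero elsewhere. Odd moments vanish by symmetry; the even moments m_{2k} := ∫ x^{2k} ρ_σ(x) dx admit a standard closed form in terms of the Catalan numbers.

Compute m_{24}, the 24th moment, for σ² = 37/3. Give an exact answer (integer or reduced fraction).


By the scaled semicircle moment identity, m_{2k} = σ^{2k} · C_k with k = 12.
C_12 = (1/(k+1)) · C(2k, k) = (1/13) · C(24, 12) = (1/13) · 2704156 = 208012.
σ^{2k} = (σ²)^k = (37/3)^12 = 6582952005840035281/531441.

Therefore m_{24} = σ^{24} · C_12 = (6582952005840035281/531441) · 208012 = 1369333012638797418871372/531441.


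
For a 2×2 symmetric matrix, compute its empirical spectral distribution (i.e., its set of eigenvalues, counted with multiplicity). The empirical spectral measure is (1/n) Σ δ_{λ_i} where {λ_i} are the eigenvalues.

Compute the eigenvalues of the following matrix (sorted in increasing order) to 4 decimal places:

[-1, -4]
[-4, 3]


Since M is real symmetric, both eigenvalues are real; they are the roots of det(λI − M) = λ² − (tr M) λ + det M.
tr M = -1 + 3 = 2.
det M = (-1)·3 − (-4)² = -3 − 16 = -19.
Characteristic polynomial: λ² − 2λ − 19 = 0.
Discriminant Δ = (tr M)² − 4·det M = 4 − (-76) = 80; √Δ = 8.944272.
λ = (tr M ± √Δ)/2 = (2 ± 8.944272)/2, giving (tr M − √Δ)/2 = -3.4721 and (tr M + √Δ)/2 = 5.4721.

Eigenvalues sorted in increasing order: [-3.4721, 5.4721].


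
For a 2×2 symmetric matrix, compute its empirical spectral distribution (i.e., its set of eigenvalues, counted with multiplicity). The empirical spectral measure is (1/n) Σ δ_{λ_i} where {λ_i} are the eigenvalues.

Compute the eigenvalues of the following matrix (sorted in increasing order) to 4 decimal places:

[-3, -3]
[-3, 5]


Since M is real symmetric, both eigenvalues are real; they are the roots of det(λI − M) = λ² − (tr M) λ + det M.
tr M = -3 + 5 = 2.
det M = (-3)·5 − (-3)² = -15 − 9 = -24.
Characteristic polynomial: λ² − 2λ − 24 = 0.
Discriminant Δ = (tr M)² − 4·det M = 4 − (-96) = 100; √Δ = 10.000000.
λ = (tr M ± √Δ)/2 = (2 ± 10.000000)/2, giving (tr M − √Δ)/2 = -4.0000 and (tr M + √Δ)/2 = 6.0000.

Eigenvalues sorted in increasing order: [-4.0000, 6.0000].


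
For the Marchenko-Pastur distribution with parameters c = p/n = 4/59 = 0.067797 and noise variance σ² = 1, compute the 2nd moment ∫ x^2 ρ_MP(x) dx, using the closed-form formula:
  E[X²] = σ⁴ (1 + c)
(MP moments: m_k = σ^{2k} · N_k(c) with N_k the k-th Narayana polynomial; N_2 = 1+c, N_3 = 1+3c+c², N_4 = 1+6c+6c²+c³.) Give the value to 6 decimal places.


E[X²] = σ⁴ (1 + c) (second MP moment). With σ² = 1 (so σ⁴ = 1) and c = 4/59 = 0.067797: E[X²] = 1 · (1 + 0.067797) = 1 · 1.067797.

So E[X^2] = 1.067797.


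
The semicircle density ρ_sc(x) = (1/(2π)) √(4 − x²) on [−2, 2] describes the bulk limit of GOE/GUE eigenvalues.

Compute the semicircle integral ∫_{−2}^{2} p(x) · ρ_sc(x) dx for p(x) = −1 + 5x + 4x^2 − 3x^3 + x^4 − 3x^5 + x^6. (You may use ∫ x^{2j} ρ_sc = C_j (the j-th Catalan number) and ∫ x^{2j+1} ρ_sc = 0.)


Write p(x) = Σ a_i x^i, split into monomials and integrate each against ρ_sc separately.
Using ∫ x^{2j} ρ_sc = C_j = (1/(j+1)) C(2j, j) (Catalan numbers) and ∫ x^{2j+1} ρ_sc = 0 (odd monomials vanish by symmetry):
  i = 0 (even): a_0 · C_{0} = -1 · 1 = -1
  i = 1 (odd): ∫ x^1 ρ_sc = 0 (vanishes)
  i = 2 (even): a_2 · C_{1} = 4 · 1 = 4
  i = 3 (odd): ∫ x^3 ρ_sc = 0 (vanishes)
  i = 4 (even): a_4 · C_{2} = 1 · 2 = 2
  i = 5 (odd): ∫ x^5 ρ_sc = 0 (vanishes)
  i = 6 (even): a_6 · C_{3} = 1 · 5 = 5

Summing the contributions: ∫_{−2}^{2} p(x) ρ_sc(x) dx = (-1) + 4 + 2 + 5 = 10.


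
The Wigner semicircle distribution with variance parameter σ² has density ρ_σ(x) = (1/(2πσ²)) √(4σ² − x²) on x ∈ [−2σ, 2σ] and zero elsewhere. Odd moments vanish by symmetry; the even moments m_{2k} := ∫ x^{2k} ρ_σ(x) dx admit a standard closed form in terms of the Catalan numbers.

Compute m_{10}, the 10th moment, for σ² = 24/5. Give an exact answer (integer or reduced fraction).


By the scaled semicircle moment identity, m_{2k} = σ^{2k} · C_k with k = 5.
C_5 = (1/(k+1)) · C(2k, k) = (1/6) · C(10, 5) = (1/6) · 252 = 42.
σ^{2k} = (σ²)^k = (24/5)^5 = 7962624/3125.

Therefore m_{10} = σ^{10} · C_5 = (7962624/3125) · 42 = 334430208/3125.


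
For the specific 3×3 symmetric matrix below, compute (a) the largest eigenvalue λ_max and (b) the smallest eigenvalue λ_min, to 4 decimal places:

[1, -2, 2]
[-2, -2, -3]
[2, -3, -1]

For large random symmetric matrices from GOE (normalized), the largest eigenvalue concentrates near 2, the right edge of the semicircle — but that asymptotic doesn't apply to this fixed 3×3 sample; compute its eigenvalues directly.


Since M is real symmetric, all three eigenvalues are real; they are the roots of det(λI − M) = λ³ − (tr M) λ² + s λ − det M, where s is the sum of the principal 2×2 minors.
tr M = 1 + (-2) + (-1) = -2.
s = (1·(-2) − (-2)²) + (1·(-1) − 2²) + ((-2)·(-1) − (-3)²) = -6 + (-5) + (-7) = -18.
det M (expand along row 1) = 1·(-7) − (-2)·8 + 2·10 = 29.
Characteristic polynomial: λ³ + 2λ² − 18λ − 29 = 0.
Substitute λ = y + (tr M)/3 = y − 0.666667 to remove the quadratic term: y³ + p·y + q = 0 with p = s − (tr M)²/3 = -19.333333 and q = −2(tr M)³/27 + (tr M)·s/3 − det M = -16.407407.
Three real roots ⇒ use the trigonometric (Viète) form: r = 2√(−p/3) = 5.077182, φ = arccos(3q/(p·r)) = arccos(0.501455) = 1.045517 rad.
y_k = r·cos(φ/3 − 2πk/3) for k = 0, 1, 2 gives y = 4.771963, -0.884444, -3.887518.
λ_k = y_k − 0.666667 gives λ = 4.1053, -1.5511, -4.5542 (check: the sum is -2.0000 = tr M).

Hence λ_max = 4.1053 and λ_min = -4.5542.


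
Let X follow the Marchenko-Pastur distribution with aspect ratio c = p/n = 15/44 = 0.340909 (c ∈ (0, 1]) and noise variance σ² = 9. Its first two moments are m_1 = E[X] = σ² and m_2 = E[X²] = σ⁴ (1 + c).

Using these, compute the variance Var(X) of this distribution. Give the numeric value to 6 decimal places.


m_1 = E[X] = σ² = 9, so m_1² = 81.
m_2 = E[X²] = σ⁴ (1 + c) = 81 · (1 + 0.340909) = 81 · 1.340909 = 108.613636.
(Note m_2 − m_1² simplifies to c · σ⁴ = 0.340909 · 81.)

Var(X) = m_2 − m_1² = 108.613636 − 81 = 27.613636.


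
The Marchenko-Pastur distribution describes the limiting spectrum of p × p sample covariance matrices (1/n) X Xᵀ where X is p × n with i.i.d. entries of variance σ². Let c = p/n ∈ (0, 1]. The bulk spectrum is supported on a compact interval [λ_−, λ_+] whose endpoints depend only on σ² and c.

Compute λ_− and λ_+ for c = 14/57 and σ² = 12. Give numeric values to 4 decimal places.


c = 14/57 = 0.245614; √c = 0.495595.
λ_− = σ² (1 − √c)² = 12 · (1 − 0.495595)² = 12 · (0.504405)² = 3.053097.
λ_+ = σ² (1 + √c)² = 12 · (1 + 0.495595)² = 12 · (1.495595)² = 26.841639.

Rounded to 4 decimal places: λ_− ≈ 3.0531, λ_+ ≈ 26.8416.


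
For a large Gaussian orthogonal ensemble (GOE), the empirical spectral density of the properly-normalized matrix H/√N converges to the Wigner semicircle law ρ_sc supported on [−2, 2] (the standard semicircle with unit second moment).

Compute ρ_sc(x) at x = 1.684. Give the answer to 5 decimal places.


ρ_sc(x) = (1/(2π)) √(4 − x²). With x = 1.684:
  4 − x² = 4 − (1.684)² = 4 − 2.835856 = 1.164144.
  √(4 − x²) = 1.078955.
  1/(2π) = 0.159155.
  ρ_sc(1.684) = 0.159155 · 1.078955 = 0.171721.

Rounded to 5 decimal places: ρ_sc(1.684) ≈ 0.17172.


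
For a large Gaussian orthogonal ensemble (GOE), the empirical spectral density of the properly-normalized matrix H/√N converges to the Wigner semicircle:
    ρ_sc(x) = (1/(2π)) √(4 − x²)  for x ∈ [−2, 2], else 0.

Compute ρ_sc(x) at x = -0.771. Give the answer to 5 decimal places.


ρ_sc(x) = (1/(2π)) √(4 − x²). With x = -0.771:
  4 − x² = 4 − (-0.771)² = 4 − 0.594441 = 3.405559.
  √(4 − x²) = 1.845416.
  1/(2π) = 0.159155.
  ρ_sc(-0.771) = 0.159155 · 1.845416 = 0.293707.

Rounded to 5 decimal places: ρ_sc(-0.771) ≈ 0.29371.


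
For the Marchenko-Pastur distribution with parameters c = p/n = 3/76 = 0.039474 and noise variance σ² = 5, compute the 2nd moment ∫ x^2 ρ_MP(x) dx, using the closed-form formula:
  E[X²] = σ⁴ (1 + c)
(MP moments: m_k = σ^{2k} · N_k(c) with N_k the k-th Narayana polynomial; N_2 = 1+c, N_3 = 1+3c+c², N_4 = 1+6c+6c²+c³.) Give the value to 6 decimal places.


E[X²] = σ⁴ (1 + c) (second MP moment). With σ² = 5 (so σ⁴ = 25) and c = 3/76 = 0.039474: E[X²] = 25 · (1 + 0.039474) = 25 · 1.039474.

So E[X^2] = 25.986842.


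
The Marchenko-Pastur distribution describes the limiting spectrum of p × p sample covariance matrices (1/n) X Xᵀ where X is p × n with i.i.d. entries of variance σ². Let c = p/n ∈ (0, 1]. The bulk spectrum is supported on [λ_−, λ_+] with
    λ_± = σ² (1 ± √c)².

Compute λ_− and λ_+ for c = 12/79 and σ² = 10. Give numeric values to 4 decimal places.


c = 12/79 = 0.151899; √c = 0.389742.
λ_− = σ² (1 − √c)² = 10 · (1 − 0.389742)² = 10 · (0.610258)² = 3.724150.
λ_+ = σ² (1 + √c)² = 10 · (1 + 0.389742)² = 10 · (1.389742)² = 19.313825.

Rounded to 4 decimal places: λ_− ≈ 3.7241, λ_+ ≈ 19.3138.


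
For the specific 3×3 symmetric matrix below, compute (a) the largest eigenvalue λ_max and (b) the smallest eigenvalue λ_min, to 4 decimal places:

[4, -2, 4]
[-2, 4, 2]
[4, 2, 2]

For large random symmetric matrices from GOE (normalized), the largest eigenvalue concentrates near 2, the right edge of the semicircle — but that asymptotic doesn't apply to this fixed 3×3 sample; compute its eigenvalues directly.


Since M is real symmetric, all three eigenvalues are real; they are the roots of det(λI − M) = λ³ − (tr M) λ² + s λ − det M, where s is the sum of the principal 2×2 minors.
tr M = 4 + 4 + 2 = 10.
s = (4·4 − (-2)²) + (4·2 − 4²) + (4·2 − 2²) = 12 + (-8) + 4 = 8.
det M (expand along row 1) = 4·4 − (-2)·(-12) + 4·(-20) = -88.
Characteristic polynomial: λ³ − 10λ² + 8λ + 88 = 0.
Substitute λ = y + (tr M)/3 = y + 3.333333 to remove the quadratic term: y³ + p·y + q = 0 with p = s − (tr M)²/3 = -25.333333 and q = −2(tr M)³/27 + (tr M)·s/3 − det M = 40.592593.
Three real roots ⇒ use the trigonometric (Viète) form: r = 2√(−p/3) = 5.811865, φ = arccos(3q/(p·r)) = arccos(-0.827104) = 2.544732 rad.
y_k = r·cos(φ/3 − 2πk/3) for k = 0, 1, 2 gives y = 3.843395, 1.853825, -5.697220.
λ_k = y_k + 3.333333 gives λ = 7.1767, 5.1872, -2.3639 (check: the sum is 10.0000 = tr M).

Hence λ_max = 7.1767 and λ_min = -2.3639.


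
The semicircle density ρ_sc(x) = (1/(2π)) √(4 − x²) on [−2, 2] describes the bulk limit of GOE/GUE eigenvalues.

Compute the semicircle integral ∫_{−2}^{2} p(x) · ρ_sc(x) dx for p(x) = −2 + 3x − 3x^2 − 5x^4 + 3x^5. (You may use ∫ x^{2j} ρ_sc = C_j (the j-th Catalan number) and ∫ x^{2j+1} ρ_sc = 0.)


Write p(x) = Σ a_i x^i, split into monomials and integrate each against ρ_sc separately.
Using ∫ x^{2j} ρ_sc = C_j = (1/(j+1)) C(2j, j) (Catalan numbers) and ∫ x^{2j+1} ρ_sc = 0 (odd monomials vanish by symmetry):
  i = 0 (even): a_0 · C_{0} = -2 · 1 = -2
  i = 1 (odd): ∫ x^1 ρ_sc = 0 (vanishes)
  i = 2 (even): a_2 · C_{1} = -3 · 1 = -3
  i = 4 (even): a_4 · C_{2} = -5 · 2 = -10
  i = 5 (odd): ∫ x^5 ρ_sc = 0 (vanishes)

Summing the contributions: ∫_{−2}^{2} p(x) ρ_sc(x) dx = (-2) + (-3) + (-10) = -15.


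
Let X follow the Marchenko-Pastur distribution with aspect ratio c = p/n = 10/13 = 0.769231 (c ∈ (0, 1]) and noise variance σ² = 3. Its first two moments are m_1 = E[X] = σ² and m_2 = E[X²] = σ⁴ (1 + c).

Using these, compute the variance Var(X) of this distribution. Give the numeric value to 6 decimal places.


m_1 = E[X] = σ² = 3, so m_1² = 9.
m_2 = E[X²] = σ⁴ (1 + c) = 9 · (1 + 0.769231) = 9 · 1.769231 = 15.923077.
(Note m_2 − m_1² simplifies to c · σ⁴ = 0.769231 · 9.)

Var(X) = m_2 − m_1² = 15.923077 − 9 = 6.923077.


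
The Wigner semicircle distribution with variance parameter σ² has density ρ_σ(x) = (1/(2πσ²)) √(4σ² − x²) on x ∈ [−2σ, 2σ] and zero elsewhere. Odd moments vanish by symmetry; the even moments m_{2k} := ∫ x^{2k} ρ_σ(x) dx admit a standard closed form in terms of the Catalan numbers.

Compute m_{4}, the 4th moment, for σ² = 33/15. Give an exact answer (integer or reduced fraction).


By the scaled semicircle moment identity, m_{2k} = σ^{2k} · C_k with k = 2.
C_2 = (1/(k+1)) · C(2k, k) = (1/3) · C(4, 2) = (1/3) · 6 = 2.
σ^{2k} = (σ²)^k = (33/15)^2 = 121/25.

Therefore m_{4} = σ^{4} · C_2 = (121/25) · 2 = 242/25.


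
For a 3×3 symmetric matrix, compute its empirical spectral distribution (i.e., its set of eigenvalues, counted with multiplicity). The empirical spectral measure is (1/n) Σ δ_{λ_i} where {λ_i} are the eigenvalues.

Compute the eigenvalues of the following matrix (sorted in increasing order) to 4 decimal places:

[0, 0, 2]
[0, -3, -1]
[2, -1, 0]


Since M is real symmetric, all three eigenvalues are real; they are the roots of det(λI − M) = λ³ − (tr M) λ² + s λ − det M, where s is the sum of the principal 2×2 minors.
tr M = 0 + (-3) + 0 = -3.
s = (0·(-3) − 0²) + (0·0 − 2²) + ((-3)·0 − (-1)²) = 0 + (-4) + (-1) = -5.
det M (expand along row 1) = 0·(-1) − 0·2 + 2·6 = 12.
Characteristic polynomial: λ³ + 3λ² − 5λ − 12 = 0.
Substitute λ = y + (tr M)/3 = y − 1.000000 to remove the quadratic term: y³ + p·y + q = 0 with p = s − (tr M)²/3 = -8.000000 and q = −2(tr M)³/27 + (tr M)·s/3 − det M = -5.000000.
Three real roots ⇒ use the trigonometric (Viète) form: r = 2√(−p/3) = 3.265986, φ = arccos(3q/(p·r)) = arccos(0.574099) = 0.959293 rad.
y_k = r·cos(φ/3 − 2πk/3) for k = 0, 1, 2 gives y = 3.100432, -0.661120, -2.439312.
λ_k = y_k − 1.000000 gives λ = 2.1004, -1.6611, -3.4393 (check: the sum is -3.0000 = tr M).

Eigenvalues sorted in increasing order: [-3.4393, -1.6611, 2.1004].


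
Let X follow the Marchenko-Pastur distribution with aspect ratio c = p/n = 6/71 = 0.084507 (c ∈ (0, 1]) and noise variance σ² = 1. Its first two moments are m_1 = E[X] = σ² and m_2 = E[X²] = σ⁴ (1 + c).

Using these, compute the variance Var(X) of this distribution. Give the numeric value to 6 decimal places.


m_1 = E[X] = σ² = 1, so m_1² = 1.
m_2 = E[X²] = σ⁴ (1 + c) = 1 · (1 + 0.084507) = 1 · 1.084507 = 1.084507.
(Note m_2 − m_1² simplifies to c · σ⁴ = 0.084507 · 1.)

Var(X) = m_2 − m_1² = 1.084507 − 1 = 0.084507.


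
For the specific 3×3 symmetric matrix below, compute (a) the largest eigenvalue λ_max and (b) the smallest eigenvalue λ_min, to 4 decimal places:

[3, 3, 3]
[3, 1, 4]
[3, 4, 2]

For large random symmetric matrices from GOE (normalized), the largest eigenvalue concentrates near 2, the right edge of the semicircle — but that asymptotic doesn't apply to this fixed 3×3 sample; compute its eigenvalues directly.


Since M is real symmetric, all three eigenvalues are real; they are the roots of det(λI − M) = λ³ − (tr M) λ² + s λ − det M, where s is the sum of the principal 2×2 minors.
tr M = 3 + 1 + 2 = 6.
s = (3·1 − 3²) + (3·2 − 3²) + (1·2 − 4²) = -6 + (-3) + (-14) = -23.
det M (expand along row 1) = 3·(-14) − 3·(-6) + 3·9 = 3.
Characteristic polynomial: λ³ − 6λ² − 23λ − 3 = 0.
Substitute λ = y + (tr M)/3 = y + 2.000000 to remove the quadratic term: y³ + p·y + q = 0 with p = s − (tr M)²/3 = -35.000000 and q = −2(tr M)³/27 + (tr M)·s/3 − det M = -65.000000.
Three real roots ⇒ use the trigonometric (Viète) form: r = 2√(−p/3) = 6.831301, φ = arccos(3q/(p·r)) = arccos(0.815574) = 0.617077 rad.
y_k = r·cos(φ/3 − 2πk/3) for k = 0, 1, 2 gives y = 6.687296, -2.135319, -4.551976.
λ_k = y_k + 2.000000 gives λ = 8.6873, -0.1353, -2.5520 (check: the sum is 6.0000 = tr M).

Hence λ_max = 8.6873 and λ_min = -2.5520.


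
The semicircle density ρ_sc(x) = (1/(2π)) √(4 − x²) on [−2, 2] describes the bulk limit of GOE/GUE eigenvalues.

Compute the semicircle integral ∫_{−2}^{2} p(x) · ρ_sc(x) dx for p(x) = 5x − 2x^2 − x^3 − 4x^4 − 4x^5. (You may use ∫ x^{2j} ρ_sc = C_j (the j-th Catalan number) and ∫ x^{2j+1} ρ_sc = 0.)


Write p(x) = Σ a_i x^i, split into monomials and integrate each against ρ_sc separately.
Using ∫ x^{2j} ρ_sc = C_j = (1/(j+1)) C(2j, j) (Catalan numbers) and ∫ x^{2j+1} ρ_sc = 0 (odd monomials vanish by symmetry):
  i = 1 (odd): ∫ x^1 ρ_sc = 0 (vanishes)
  i = 2 (even): a_2 · C_{1} = -2 · 1 = -2
  i = 3 (odd): ∫ x^3 ρ_sc = 0 (vanishes)
  i = 4 (even): a_4 · C_{2} = -4 · 2 = -8
  i = 5 (odd): ∫ x^5 ρ_sc = 0 (vanishes)

Summing the contributions: ∫_{−2}^{2} p(x) ρ_sc(x) dx = (-2) + (-8) = -10.


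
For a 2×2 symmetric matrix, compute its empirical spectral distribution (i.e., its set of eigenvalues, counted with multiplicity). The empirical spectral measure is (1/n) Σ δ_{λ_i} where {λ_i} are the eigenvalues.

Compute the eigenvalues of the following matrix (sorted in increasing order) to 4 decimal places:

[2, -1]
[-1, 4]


Since M is real symmetric, both eigenvalues are real; they are the roots of det(λI − M) = λ² − (tr M) λ + det M.
tr M = 2 + 4 = 6.
det M = 2·4 − (-1)² = 8 − 1 = 7.
Characteristic polynomial: λ² − 6λ + 7 = 0.
Discriminant Δ = (tr M)² − 4·det M = 36 − 28 = 8; √Δ = 2.828427.
λ = (tr M ± √Δ)/2 = (6 ± 2.828427)/2, giving (tr M − √Δ)/2 = 1.5858 and (tr M + √Δ)/2 = 4.4142.

Eigenvalues sorted in increasing order: [1.5858, 4.4142].
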